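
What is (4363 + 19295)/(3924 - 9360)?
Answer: -3943/906 ≈ -4.3521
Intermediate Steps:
(4363 + 19295)/(3924 - 9360) = 23658/(-5436) = 23658*(-1/5436) = -3943/906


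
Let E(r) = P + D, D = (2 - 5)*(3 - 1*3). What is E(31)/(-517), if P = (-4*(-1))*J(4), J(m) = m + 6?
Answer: -40/517 ≈ -0.077369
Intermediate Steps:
D = 0 (D = -3*(3 - 3) = -3*0 = 0)
J(m) = 6 + m
P = 40 (P = (-4*(-1))*(6 + 4) = 4*10 = 40)
E(r) = 40 (E(r) = 40 + 0 = 40)
E(31)/(-517) = 40/(-517) = 40*(-1/517) = -40/517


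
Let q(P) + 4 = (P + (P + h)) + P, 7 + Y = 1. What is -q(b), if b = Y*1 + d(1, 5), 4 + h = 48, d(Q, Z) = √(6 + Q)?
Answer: -22 - 3*√7 ≈ -29.937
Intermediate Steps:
h = 44 (h = -4 + 48 = 44)
Y = -6 (Y = -7 + 1 = -6)
b = -6 + √7 (b = -6*1 + √(6 + 1) = -6 + √7 ≈ -3.3542)
q(P) = 40 + 3*P (q(P) = -4 + ((P + (P + 44)) + P) = -4 + ((P + (44 + P)) + P) = -4 + ((44 + 2*P) + P) = -4 + (44 + 3*P) = 40 + 3*P)
-q(b) = -(40 + 3*(-6 + √7)) = -(40 + (-18 + 3*√7)) = -(22 + 3*√7) = -22 - 3*√7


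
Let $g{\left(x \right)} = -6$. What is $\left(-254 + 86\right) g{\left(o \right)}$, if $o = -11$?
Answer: $1008$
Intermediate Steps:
$\left(-254 + 86\right) g{\left(o \right)} = \left(-254 + 86\right) \left(-6\right) = \left(-168\right) \left(-6\right) = 1008$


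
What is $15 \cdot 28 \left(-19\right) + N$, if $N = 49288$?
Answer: $41308$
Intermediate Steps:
$15 \cdot 28 \left(-19\right) + N = 15 \cdot 28 \left(-19\right) + 49288 = 420 \left(-19\right) + 49288 = -7980 + 49288 = 41308$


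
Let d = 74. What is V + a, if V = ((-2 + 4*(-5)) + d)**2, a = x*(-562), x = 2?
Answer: 1580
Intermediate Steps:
a = -1124 (a = 2*(-562) = -1124)
V = 2704 (V = ((-2 + 4*(-5)) + 74)**2 = ((-2 - 20) + 74)**2 = (-22 + 74)**2 = 52**2 = 2704)
V + a = 2704 - 1124 = 1580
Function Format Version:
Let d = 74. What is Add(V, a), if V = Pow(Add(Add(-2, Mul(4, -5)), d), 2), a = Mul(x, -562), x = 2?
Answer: 1580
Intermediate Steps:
a = -1124 (a = Mul(2, -562) = -1124)
V = 2704 (V = Pow(Add(Add(-2, Mul(4, -5)), 74), 2) = Pow(Add(Add(-2, -20), 74), 2) = Pow(Add(-22, 74), 2) = Pow(52, 2) = 2704)
Add(V, a) = Add(2704, -1124) = 1580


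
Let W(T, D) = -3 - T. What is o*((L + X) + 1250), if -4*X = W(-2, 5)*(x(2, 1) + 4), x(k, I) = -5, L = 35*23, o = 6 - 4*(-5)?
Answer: 106847/2 ≈ 53424.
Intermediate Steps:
o = 26 (o = 6 + 20 = 26)
L = 805
X = -1/4 (X = -(-3 - 1*(-2))*(-5 + 4)/4 = -(-3 + 2)*(-1)/4 = -(-1)*(-1)/4 = -1/4*1 = -1/4 ≈ -0.25000)
o*((L + X) + 1250) = 26*((805 - 1/4) + 1250) = 26*(3219/4 + 1250) = 26*(8219/4) = 106847/2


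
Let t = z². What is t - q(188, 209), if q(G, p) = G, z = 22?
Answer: 296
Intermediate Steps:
t = 484 (t = 22² = 484)
t - q(188, 209) = 484 - 1*188 = 484 - 188 = 296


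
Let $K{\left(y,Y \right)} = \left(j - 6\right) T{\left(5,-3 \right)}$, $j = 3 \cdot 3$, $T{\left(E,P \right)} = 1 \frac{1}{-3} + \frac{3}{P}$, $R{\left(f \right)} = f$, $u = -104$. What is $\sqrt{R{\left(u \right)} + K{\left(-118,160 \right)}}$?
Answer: $6 i \sqrt{3} \approx 10.392 i$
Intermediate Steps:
$T{\left(E,P \right)} = - \frac{1}{3} + \frac{3}{P}$ ($T{\left(E,P \right)} = 1 \left(- \frac{1}{3}\right) + \frac{3}{P} = - \frac{1}{3} + \frac{3}{P}$)
$j = 9$
$K{\left(y,Y \right)} = -4$ ($K{\left(y,Y \right)} = \left(9 - 6\right) \frac{9 - -3}{3 \left(-3\right)} = 3 \cdot \frac{1}{3} \left(- \frac{1}{3}\right) \left(9 + 3\right) = 3 \cdot \frac{1}{3} \left(- \frac{1}{3}\right) 12 = 3 \left(- \frac{4}{3}\right) = -4$)
$\sqrt{R{\left(u \right)} + K{\left(-118,160 \right)}} = \sqrt{-104 - 4} = \sqrt{-108} = 6 i \sqrt{3}$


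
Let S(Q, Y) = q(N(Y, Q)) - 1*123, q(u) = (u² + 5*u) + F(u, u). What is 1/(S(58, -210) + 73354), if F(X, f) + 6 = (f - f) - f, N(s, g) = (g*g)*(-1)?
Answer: 1/11376265 ≈ 8.7902e-8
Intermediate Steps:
N(s, g) = -g² (N(s, g) = g²*(-1) = -g²)
F(X, f) = -6 - f (F(X, f) = -6 + ((f - f) - f) = -6 + (0 - f) = -6 - f)
q(u) = -6 + u² + 4*u (q(u) = (u² + 5*u) + (-6 - u) = -6 + u² + 4*u)
S(Q, Y) = -129 + Q⁴ - 4*Q² (S(Q, Y) = (-6 + (-Q²)² + 4*(-Q²)) - 1*123 = (-6 + Q⁴ - 4*Q²) - 123 = -129 + Q⁴ - 4*Q²)
1/(S(58, -210) + 73354) = 1/((-129 + 58⁴ - 4*58²) + 73354) = 1/((-129 + 11316496 - 4*3364) + 73354) = 1/((-129 + 11316496 - 13456) + 73354) = 1/(11302911 + 73354) = 1/11376265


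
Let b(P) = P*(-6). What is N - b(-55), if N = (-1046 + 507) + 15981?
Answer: 15112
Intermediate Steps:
b(P) = -6*P
N = 15442 (N = -539 + 15981 = 15442)
N - b(-55) = 15442 - (-6)*(-55) = 15442 - 1*330 = 15442 - 330 = 15112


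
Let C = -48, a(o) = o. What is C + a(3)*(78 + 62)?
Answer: 372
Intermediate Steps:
C + a(3)*(78 + 62) = -48 + 3*(78 + 62) = -48 + 3*140 = -48 + 420 = 372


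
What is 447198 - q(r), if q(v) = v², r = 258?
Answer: 380634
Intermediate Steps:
447198 - q(r) = 447198 - 1*258² = 447198 - 1*66564 = 447198 - 66564 = 380634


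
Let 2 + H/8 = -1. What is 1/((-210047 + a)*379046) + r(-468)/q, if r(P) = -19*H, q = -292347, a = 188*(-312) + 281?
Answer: -468640347881/300450874821636 ≈ -0.0015598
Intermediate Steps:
a = -58375 (a = -58656 + 281 = -58375)
H = -24 (H = -16 + 8*(-1) = -16 - 8 = -24)
r(P) = 456 (r(P) = -19*(-24) = 456)
1/((-210047 + a)*379046) + r(-468)/q = 1/(-210047 - 58375*379046) + 456/(-292347) = (1/379046)/(-268422) + 456*(-1/292347) = -1/268422*1/379046 - 152/97449 = -1/101744285412 - 152/97449 = -468640347881/300450874821636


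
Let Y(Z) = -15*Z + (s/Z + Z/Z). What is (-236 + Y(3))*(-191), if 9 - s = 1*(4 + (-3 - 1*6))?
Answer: 157766/3 ≈ 52589.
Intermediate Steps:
s = 14 (s = 9 - (4 + (-3 - 1*6)) = 9 - (4 + (-3 - 6)) = 9 - (4 - 9) = 9 - (-5) = 9 - 1*(-5) = 9 + 5 = 14)
Y(Z) = 1 - 15*Z + 14/Z (Y(Z) = -15*Z + (14/Z + Z/Z) = -15*Z + (14/Z + 1) = -15*Z + (1 + 14/Z) = 1 - 15*Z + 14/Z)
(-236 + Y(3))*(-191) = (-236 + (1 - 15*3 + 14/3))*(-191) = (-236 + (1 - 45 + 14*(⅓)))*(-191) = (-236 + (1 - 45 + 14/3))*(-191) = (-236 - 118/3)*(-191) = -826/3*(-191) = 157766/3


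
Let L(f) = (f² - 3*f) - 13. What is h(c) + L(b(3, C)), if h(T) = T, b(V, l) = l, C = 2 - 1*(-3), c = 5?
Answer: 2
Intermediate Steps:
C = 5 (C = 2 + 3 = 5)
L(f) = -13 + f² - 3*f
h(c) + L(b(3, C)) = 5 + (-13 + 5² - 3*5) = 5 + (-13 + 25 - 15) = 5 - 3 = 2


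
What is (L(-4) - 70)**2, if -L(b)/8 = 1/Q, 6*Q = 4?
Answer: 6724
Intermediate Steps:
Q = 2/3 (Q = (1/6)*4 = 2/3 ≈ 0.66667)
L(b) = -12 (L(b) = -8/2/3 = -8*3/2 = -12)
(L(-4) - 70)**2 = (-12 - 70)**2 = (-82)**2 = 6724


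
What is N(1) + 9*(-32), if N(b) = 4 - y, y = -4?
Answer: -280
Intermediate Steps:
N(b) = 8 (N(b) = 4 - 1*(-4) = 4 + 4 = 8)
N(1) + 9*(-32) = 8 + 9*(-32) = 8 - 288 = -280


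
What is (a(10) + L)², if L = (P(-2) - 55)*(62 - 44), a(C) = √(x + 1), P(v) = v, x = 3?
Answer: 1048576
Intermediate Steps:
a(C) = 2 (a(C) = √(3 + 1) = √4 = 2)
L = -1026 (L = (-2 - 55)*(62 - 44) = -57*18 = -1026)
(a(10) + L)² = (2 - 1026)² = (-1024)² = 1048576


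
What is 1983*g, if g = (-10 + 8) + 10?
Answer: 15864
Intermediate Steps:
g = 8 (g = -2 + 10 = 8)
1983*g = 1983*8 = 15864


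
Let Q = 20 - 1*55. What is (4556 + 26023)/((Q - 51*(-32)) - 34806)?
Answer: -30579/33209 ≈ -0.92080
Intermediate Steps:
Q = -35 (Q = 20 - 55 = -35)
(4556 + 26023)/((Q - 51*(-32)) - 34806) = (4556 + 26023)/((-35 - 51*(-32)) - 34806) = 30579/((-35 + 1632) - 34806) = 30579/(1597 - 34806) = 30579/(-33209) = 30579*(-1/33209) = -30579/33209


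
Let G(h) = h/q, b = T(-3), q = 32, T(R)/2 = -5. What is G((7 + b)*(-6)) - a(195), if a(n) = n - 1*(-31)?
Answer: -3607/16 ≈ -225.44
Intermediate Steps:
T(R) = -10 (T(R) = 2*(-5) = -10)
b = -10
G(h) = h/32
a(n) = 31 + n (a(n) = n + 31 = 31 + n)
G((7 + b)*(-6)) - a(195) = ((7 - 10)*(-6))/32 - (31 + 195) = (-3*(-6))/32 - 1*226 = (1/32)*18 - 226 = 9/16 - 226 = -3607/16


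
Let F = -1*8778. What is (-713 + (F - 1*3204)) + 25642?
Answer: 12947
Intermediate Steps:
F = -8778
(-713 + (F - 1*3204)) + 25642 = (-713 + (-8778 - 1*3204)) + 25642 = (-713 + (-8778 - 3204)) + 25642 = (-713 - 11982) + 25642 = -12695 + 25642 = 12947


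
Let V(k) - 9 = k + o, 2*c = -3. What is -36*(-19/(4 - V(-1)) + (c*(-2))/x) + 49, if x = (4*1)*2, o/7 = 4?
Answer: 113/8 ≈ 14.125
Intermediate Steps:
o = 28 (o = 7*4 = 28)
c = -3/2 (c = (½)*(-3) = -3/2 ≈ -1.5000)
V(k) = 37 + k (V(k) = 9 + (k + 28) = 9 + (28 + k) = 37 + k)
x = 8 (x = 4*2 = 8)
-36*(-19/(4 - V(-1)) + (c*(-2))/x) + 49 = -36*(-19/(4 - (37 - 1)) - 3/2*(-2)/8) + 49 = -36*(-19/(4 - 1*36) + 3*(⅛)) + 49 = -36*(-19/(4 - 36) + 3/8) + 49 = -36*(-19/(-32) + 3/8) + 49 = -36*(-19*(-1/32) + 3/8) + 49 = -36*(19/32 + 3/8) + 49 = -36*31/32 + 49 = -279/8 + 49 = 113/8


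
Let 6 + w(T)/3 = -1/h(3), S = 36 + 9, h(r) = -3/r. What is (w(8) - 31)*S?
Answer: -2070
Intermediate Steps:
S = 45
w(T) = -15 (w(T) = -18 + 3*(-1/((-3/3))) = -18 + 3*(-1/((-3*⅓))) = -18 + 3*(-1/(-1)) = -18 + 3*(-1*(-1)) = -18 + 3*1 = -18 + 3 = -15)
(w(8) - 31)*S = (-15 - 31)*45 = -46*45 = -2070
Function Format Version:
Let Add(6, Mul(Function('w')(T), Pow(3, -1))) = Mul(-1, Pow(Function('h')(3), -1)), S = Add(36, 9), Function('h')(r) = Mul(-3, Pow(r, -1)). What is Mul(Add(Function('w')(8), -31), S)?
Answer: -2070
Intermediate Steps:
S = 45
Function('w')(T) = -15 (Function('w')(T) = Add(-18, Mul(3, Mul(-1, Pow(Mul(-3, Pow(3, -1)), -1)))) = Add(-18, Mul(3, Mul(-1, Pow(Mul(-3, Rational(1, 3)), -1)))) = Add(-18, Mul(3, Mul(-1, Pow(-1, -1)))) = Add(-18, Mul(3, Mul(-1, -1))) = Add(-18, Mul(3, 1)) = Add(-18, 3) = -15)
Mul(Add(Function('w')(8), -31), S) = Mul(Add(-15, -31), 45) = Mul(-46, 45) = -2070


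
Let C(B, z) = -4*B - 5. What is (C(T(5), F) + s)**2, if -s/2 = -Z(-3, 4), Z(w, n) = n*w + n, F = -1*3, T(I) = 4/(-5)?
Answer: 7921/25 ≈ 316.84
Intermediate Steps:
T(I) = -4/5 (T(I) = 4*(-1/5) = -4/5)
F = -3
Z(w, n) = n + n*w
C(B, z) = -5 - 4*B
s = -16 (s = -(-2)*4*(1 - 3) = -(-2)*4*(-2) = -(-2)*(-8) = -2*8 = -16)
(C(T(5), F) + s)**2 = ((-5 - 4*(-4/5)) - 16)**2 = ((-5 + 16/5) - 16)**2 = (-9/5 - 16)**2 = (-89/5)**2 = 7921/25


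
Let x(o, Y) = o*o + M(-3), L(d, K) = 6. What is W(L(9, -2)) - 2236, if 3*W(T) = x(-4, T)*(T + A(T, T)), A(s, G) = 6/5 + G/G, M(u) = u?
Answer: -33007/15 ≈ -2200.5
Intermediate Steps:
A(s, G) = 11/5 (A(s, G) = 6*(1/5) + 1 = 6/5 + 1 = 11/5)
x(o, Y) = -3 + o**2 (x(o, Y) = o*o - 3 = o**2 - 3 = -3 + o**2)
W(T) = 143/15 + 13*T/3 (W(T) = ((-3 + (-4)**2)*(T + 11/5))/3 = ((-3 + 16)*(11/5 + T))/3 = (13*(11/5 + T))/3 = (143/5 + 13*T)/3 = 143/15 + 13*T/3)
W(L(9, -2)) - 2236 = (143/15 + (13/3)*6) - 2236 = (143/15 + 26) - 2236 = 533/15 - 2236 = -33007/15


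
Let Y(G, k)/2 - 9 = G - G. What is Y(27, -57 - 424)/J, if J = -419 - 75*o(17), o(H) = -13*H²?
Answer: 9/140678 ≈ 6.3976e-5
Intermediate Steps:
J = 281356 (J = -419 - (-975)*17² = -419 - (-975)*289 = -419 - 75*(-3757) = -419 + 281775 = 281356)
Y(G, k) = 18 (Y(G, k) = 18 + 2*(G - G) = 18 + 2*0 = 18 + 0 = 18)
Y(27, -57 - 424)/J = 18/281356 = 18*(1/281356) = 9/140678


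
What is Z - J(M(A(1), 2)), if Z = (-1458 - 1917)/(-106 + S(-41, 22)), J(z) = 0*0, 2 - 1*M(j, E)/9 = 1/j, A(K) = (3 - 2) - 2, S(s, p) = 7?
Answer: 375/11 ≈ 34.091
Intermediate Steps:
A(K) = -1 (A(K) = 1 - 2 = -1)
M(j, E) = 18 - 9/j
J(z) = 0
Z = 375/11 (Z = (-1458 - 1917)/(-106 + 7) = -3375/(-99) = -3375*(-1/99) = 375/11 ≈ 34.091)
Z - J(M(A(1), 2)) = 375/11 - 1*0 = 375/11 + 0 = 375/11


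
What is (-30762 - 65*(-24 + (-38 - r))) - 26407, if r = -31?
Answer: -55154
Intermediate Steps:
(-30762 - 65*(-24 + (-38 - r))) - 26407 = (-30762 - 65*(-24 + (-38 - 1*(-31)))) - 26407 = (-30762 - 65*(-24 + (-38 + 31))) - 26407 = (-30762 - 65*(-24 - 7)) - 26407 = (-30762 - 65*(-31)) - 26407 = (-30762 + 2015) - 26407 = -28747 - 26407 = -55154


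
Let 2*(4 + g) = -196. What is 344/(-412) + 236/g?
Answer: -16540/5253 ≈ -3.1487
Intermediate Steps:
g = -102 (g = -4 + (½)*(-196) = -4 - 98 = -102)
344/(-412) + 236/g = 344/(-412) + 236/(-102) = 344*(-1/412) + 236*(-1/102) = -86/103 - 118/51 = -16540/5253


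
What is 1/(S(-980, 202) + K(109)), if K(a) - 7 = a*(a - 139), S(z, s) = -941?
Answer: -1/4204 ≈ -0.00023787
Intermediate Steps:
K(a) = 7 + a*(-139 + a) (K(a) = 7 + a*(a - 139) = 7 + a*(-139 + a))
1/(S(-980, 202) + K(109)) = 1/(-941 + (7 + 109² - 139*109)) = 1/(-941 + (7 + 11881 - 15151)) = 1/(-941 - 3263) = 1/(-4204) = -1/4204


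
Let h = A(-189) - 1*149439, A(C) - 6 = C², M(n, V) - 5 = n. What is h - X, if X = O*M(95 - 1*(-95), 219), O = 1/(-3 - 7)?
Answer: -227385/2 ≈ -1.1369e+5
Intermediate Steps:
M(n, V) = 5 + n
A(C) = 6 + C²
O = -⅒ (O = 1/(-10) = -⅒ ≈ -0.10000)
h = -113712 (h = (6 + (-189)²) - 1*149439 = (6 + 35721) - 149439 = 35727 - 149439 = -113712)
X = -39/2 (X = -(5 + (95 - 1*(-95)))/10 = -(5 + (95 + 95))/10 = -(5 + 190)/10 = -⅒*195 = -39/2 ≈ -19.500)
h - X = -113712 - 1*(-39/2) = -113712 + 39/2 = -227385/2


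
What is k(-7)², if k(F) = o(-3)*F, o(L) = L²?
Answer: 3969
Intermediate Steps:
k(F) = 9*F (k(F) = (-3)²*F = 9*F)
k(-7)² = (9*(-7))² = (-63)² = 3969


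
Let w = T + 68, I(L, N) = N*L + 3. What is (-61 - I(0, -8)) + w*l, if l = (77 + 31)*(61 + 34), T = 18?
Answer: 882296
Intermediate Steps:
I(L, N) = 3 + L*N (I(L, N) = L*N + 3 = 3 + L*N)
w = 86 (w = 18 + 68 = 86)
l = 10260 (l = 108*95 = 10260)
(-61 - I(0, -8)) + w*l = (-61 - (3 + 0*(-8))) + 86*10260 = (-61 - (3 + 0)) + 882360 = (-61 - 1*3) + 882360 = (-61 - 3) + 882360 = -64 + 882360 = 882296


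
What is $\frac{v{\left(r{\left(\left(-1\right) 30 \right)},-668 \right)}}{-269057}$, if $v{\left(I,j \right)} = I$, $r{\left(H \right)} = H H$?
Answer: $- \frac{900}{269057} \approx -0.003345$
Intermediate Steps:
$r{\left(H \right)} = H^{2}$
$\frac{v{\left(r{\left(\left(-1\right) 30 \right)},-668 \right)}}{-269057} = \frac{\left(\left(-1\right) 30\right)^{2}}{-269057} = \left(-30\right)^{2} \left(- \frac{1}{269057}\right) = 900 \left(- \frac{1}{269057}\right) = - \frac{900}{269057}$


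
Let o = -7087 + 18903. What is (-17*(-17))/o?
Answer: 289/11816 ≈ 0.024458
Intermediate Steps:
o = 11816
(-17*(-17))/o = -17*(-17)/11816 = 289*(1/11816) = 289/11816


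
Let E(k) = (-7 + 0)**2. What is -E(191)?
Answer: -49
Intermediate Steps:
E(k) = 49 (E(k) = (-7)**2 = 49)
-E(191) = -1*49 = -49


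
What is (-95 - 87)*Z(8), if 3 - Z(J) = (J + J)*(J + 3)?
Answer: 31486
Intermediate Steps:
Z(J) = 3 - 2*J*(3 + J) (Z(J) = 3 - (J + J)*(J + 3) = 3 - 2*J*(3 + J))
(-95 - 87)*Z(8) = (-95 - 87)*(3 - 6*8 - 2*8**2) = -182*(3 - 48 - 2*64) = -182*(3 - 48 - 128) = -182*(-173) = 31486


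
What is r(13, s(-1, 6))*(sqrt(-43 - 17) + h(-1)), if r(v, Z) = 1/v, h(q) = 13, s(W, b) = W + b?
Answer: 1 + 2*I*sqrt(15)/13 ≈ 1.0 + 0.59584*I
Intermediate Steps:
r(13, s(-1, 6))*(sqrt(-43 - 17) + h(-1)) = (sqrt(-43 - 17) + 13)/13 = (sqrt(-60) + 13)/13 = (2*I*sqrt(15) + 13)/13 = (13 + 2*I*sqrt(15))/13 = 1 + 2*I*sqrt(15)/13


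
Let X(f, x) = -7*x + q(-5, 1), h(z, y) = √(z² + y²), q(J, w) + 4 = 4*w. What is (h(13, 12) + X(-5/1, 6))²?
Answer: (42 - √313)² ≈ 590.89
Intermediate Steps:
q(J, w) = -4 + 4*w
h(z, y) = √(y² + z²)
X(f, x) = -7*x (X(f, x) = -7*x + (-4 + 4*1) = -7*x + (-4 + 4) = -7*x + 0 = -7*x)
(h(13, 12) + X(-5/1, 6))² = (√(12² + 13²) - 7*6)² = (√(144 + 169) - 42)² = (√313 - 42)² = (-42 + √313)²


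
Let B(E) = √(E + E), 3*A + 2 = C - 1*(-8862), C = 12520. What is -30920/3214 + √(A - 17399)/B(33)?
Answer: -15460/1607 + I*√677974/66 ≈ -9.6204 + 12.476*I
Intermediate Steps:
A = 21380/3 (A = -⅔ + (12520 - 1*(-8862))/3 = -⅔ + (12520 + 8862)/3 = -⅔ + (⅓)*21382 = -⅔ + 21382/3 = 21380/3 ≈ 7126.7)
B(E) = √2*√E (B(E) = √(2*E) = √2*√E)
-30920/3214 + √(A - 17399)/B(33) = -30920/3214 + √(21380/3 - 17399)/((√2*√33)) = -30920*1/3214 + √(-30817/3)/(√66) = -15460/1607 + (I*√92451/3)*(√66/66) = -15460/1607 + I*√677974/66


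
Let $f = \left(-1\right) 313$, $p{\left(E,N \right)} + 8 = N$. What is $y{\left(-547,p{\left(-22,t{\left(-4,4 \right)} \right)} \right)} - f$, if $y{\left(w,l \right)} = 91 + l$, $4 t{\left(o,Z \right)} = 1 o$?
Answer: $395$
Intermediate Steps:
$t{\left(o,Z \right)} = \frac{o}{4}$ ($t{\left(o,Z \right)} = \frac{1 o}{4} = \frac{o}{4}$)
$p{\left(E,N \right)} = -8 + N$
$f = -313$
$y{\left(-547,p{\left(-22,t{\left(-4,4 \right)} \right)} \right)} - f = \left(91 + \left(-8 + \frac{1}{4} \left(-4\right)\right)\right) - -313 = \left(91 - 9\right) + 313 = 82 + 313 = 395$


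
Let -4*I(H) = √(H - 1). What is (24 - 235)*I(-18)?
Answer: 211*I*√19/4 ≈ 229.93*I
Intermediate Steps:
I(H) = -√(-1 + H)/4 (I(H) = -√(H - 1)/4 = -√(-1 + H)/4)
(24 - 235)*I(-18) = (24 - 235)*(-√(-1 - 18)/4) = -(-211)*√(-19)/4 = -(-211)*I*√19/4 = 211*I*√19/4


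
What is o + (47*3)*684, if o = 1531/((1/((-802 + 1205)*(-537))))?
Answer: -331228797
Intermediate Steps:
o = -331325241 (o = 1531/((-1/537/403)) = 1531/(((1/403)*(-1/537))) = 1531/(-1/216411) = 1531*(-216411) = -331325241)
o + (47*3)*684 = -331325241 + (47*3)*684 = -331325241 + 141*684 = -331325241 + 96444 = -331228797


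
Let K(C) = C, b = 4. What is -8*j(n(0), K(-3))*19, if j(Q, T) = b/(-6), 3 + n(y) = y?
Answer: 304/3 ≈ 101.33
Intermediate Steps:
n(y) = -3 + y
j(Q, T) = -⅔ (j(Q, T) = 4/(-6) = 4*(-⅙) = -⅔)
-8*j(n(0), K(-3))*19 = -8*(-⅔)*19 = (16/3)*19 = 304/3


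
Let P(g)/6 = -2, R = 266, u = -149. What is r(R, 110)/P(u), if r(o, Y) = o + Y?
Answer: -94/3 ≈ -31.333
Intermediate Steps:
P(g) = -12 (P(g) = 6*(-2) = -12)
r(o, Y) = Y + o
r(R, 110)/P(u) = (110 + 266)/(-12) = 376*(-1/12) = -94/3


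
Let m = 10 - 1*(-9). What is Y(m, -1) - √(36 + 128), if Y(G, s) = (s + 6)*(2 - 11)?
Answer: -45 - 2*√41 ≈ -57.806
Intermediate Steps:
m = 19 (m = 10 + 9 = 19)
Y(G, s) = -54 - 9*s (Y(G, s) = (6 + s)*(-9) = -54 - 9*s)
Y(m, -1) - √(36 + 128) = (-54 - 9*(-1)) - √(36 + 128) = (-54 + 9) - √164 = -45 - 2*√41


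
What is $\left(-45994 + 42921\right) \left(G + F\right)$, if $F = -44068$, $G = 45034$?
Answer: $-2968518$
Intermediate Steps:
$\left(-45994 + 42921\right) \left(G + F\right) = \left(-45994 + 42921\right) \left(45034 - 44068\right) = \left(-3073\right) 966 = -2968518$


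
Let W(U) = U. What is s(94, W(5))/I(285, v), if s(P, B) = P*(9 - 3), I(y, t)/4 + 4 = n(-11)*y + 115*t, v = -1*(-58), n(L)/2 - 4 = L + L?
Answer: -47/1198 ≈ -0.039232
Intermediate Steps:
n(L) = 8 + 4*L (n(L) = 8 + 2*(L + L) = 8 + 2*(2*L) = 8 + 4*L)
v = 58
I(y, t) = -16 - 144*y + 460*t (I(y, t) = -16 + 4*((8 + 4*(-11))*y + 115*t) = -16 + 4*((8 - 44)*y + 115*t) = -16 + 4*(-36*y + 115*t) = -16 + (-144*y + 460*t) = -16 - 144*y + 460*t)
s(P, B) = 6*P (s(P, B) = P*6 = 6*P)
s(94, W(5))/I(285, v) = (6*94)/(-16 - 144*285 + 460*58) = 564/(-16 - 41040 + 26680) = 564/(-14376) = 564*(-1/14376) = -47/1198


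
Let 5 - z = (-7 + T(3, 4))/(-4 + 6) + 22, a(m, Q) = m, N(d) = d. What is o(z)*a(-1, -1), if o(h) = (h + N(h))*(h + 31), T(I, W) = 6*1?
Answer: 957/2 ≈ 478.50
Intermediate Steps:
T(I, W) = 6
z = -33/2 (z = 5 - ((-7 + 6)/(-4 + 6) + 22) = 5 - (-1/2 + 22) = 5 - (-1*½ + 22) = 5 - (-½ + 22) = 5 - 1*43/2 = 5 - 43/2 = -33/2 ≈ -16.500)
o(h) = 2*h*(31 + h) (o(h) = (h + h)*(h + 31) = (2*h)*(31 + h) = 2*h*(31 + h))
o(z)*a(-1, -1) = (2*(-33/2)*(31 - 33/2))*(-1) = (2*(-33/2)*(29/2))*(-1) = -957/2*(-1) = 957/2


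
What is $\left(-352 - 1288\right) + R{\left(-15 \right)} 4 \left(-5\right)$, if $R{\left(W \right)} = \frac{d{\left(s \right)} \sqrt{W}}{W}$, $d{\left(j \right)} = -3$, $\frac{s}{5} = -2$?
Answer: $-1640 - 4 i \sqrt{15} \approx -1640.0 - 15.492 i$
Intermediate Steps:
$s = -10$ ($s = 5 \left(-2\right) = -10$)
$R{\left(W \right)} = - \frac{3}{\sqrt{W}}$ ($R{\left(W \right)} = \frac{\left(-3\right) \sqrt{W}}{W} = - \frac{3}{\sqrt{W}}$)
$\left(-352 - 1288\right) + R{\left(-15 \right)} 4 \left(-5\right) = \left(-352 - 1288\right) + - \frac{3}{i \sqrt{15}} \cdot 4 \left(-5\right) = \left(-352 - 1288\right) + - 3 \left(- \frac{i \sqrt{15}}{15}\right) \left(-20\right) = -1640 + \frac{i \sqrt{15}}{5} \left(-20\right) = -1640 - 4 i \sqrt{15}$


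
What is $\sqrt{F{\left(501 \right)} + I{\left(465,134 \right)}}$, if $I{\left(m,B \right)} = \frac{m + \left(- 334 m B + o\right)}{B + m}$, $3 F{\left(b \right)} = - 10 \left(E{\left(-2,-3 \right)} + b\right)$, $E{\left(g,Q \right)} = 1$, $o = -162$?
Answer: $\frac{i \sqrt{117596921727}}{1797} \approx 190.83 i$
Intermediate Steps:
$F{\left(b \right)} = - \frac{10}{3} - \frac{10 b}{3}$ ($F{\left(b \right)} = \frac{\left(-10\right) \left(1 + b\right)}{3} = \frac{-10 - 10 b}{3} = - \frac{10}{3} - \frac{10 b}{3}$)
$I{\left(m,B \right)} = \frac{-162 + m - 334 B m}{B + m}$ ($I{\left(m,B \right)} = \frac{m + \left(- 334 m B - 162\right)}{B + m} = \frac{m - \left(162 + 334 B m\right)}{B + m} = \frac{-162 + m - 334 B m}{B + m}$)
$\sqrt{F{\left(501 \right)} + I{\left(465,134 \right)}} = \sqrt{\left(- \frac{10}{3} - 1670\right) + \frac{-162 + 465 - 44756 \cdot 465}{134 + 465}} = \sqrt{\left(- \frac{10}{3} - 1670\right) + \frac{-162 + 465 - 20811540}{599}} = \sqrt{- \frac{5020}{3} + \frac{1}{599} \left(-20811237\right)} = \sqrt{- \frac{5020}{3} - \frac{20811237}{599}} = \sqrt{- \frac{65440691}{1797}} = \frac{i \sqrt{117596921727}}{1797}$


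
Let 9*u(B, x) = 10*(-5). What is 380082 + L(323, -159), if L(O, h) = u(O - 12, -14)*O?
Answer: 3404588/9 ≈ 3.7829e+5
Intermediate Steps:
u(B, x) = -50/9 (u(B, x) = (10*(-5))/9 = (⅑)*(-50) = -50/9)
L(O, h) = -50*O/9
380082 + L(323, -159) = 380082 - 50/9*323 = 380082 - 16150/9 = 3404588/9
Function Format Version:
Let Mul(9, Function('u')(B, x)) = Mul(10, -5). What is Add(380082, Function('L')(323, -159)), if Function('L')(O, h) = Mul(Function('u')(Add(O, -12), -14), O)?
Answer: Rational(3404588, 9) ≈ 3.7829e+5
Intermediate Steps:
Function('u')(B, x) = Rational(-50, 9) (Function('u')(B, x) = Mul(Rational(1, 9), Mul(10, -5)) = Mul(Rational(1, 9), -50) = Rational(-50, 9))
Function('L')(O, h) = Mul(Rational(-50, 9), O)
Add(380082, Function('L')(323, -159)) = Add(380082, Mul(Rational(-50, 9), 323)) = Add(380082, Rational(-16150, 9)) = Rational(3404588, 9)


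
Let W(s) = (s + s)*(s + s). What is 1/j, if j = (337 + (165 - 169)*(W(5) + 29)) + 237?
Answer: 1/58 ≈ 0.017241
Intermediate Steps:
W(s) = 4*s² (W(s) = (2*s)*(2*s) = 4*s²)
j = 58 (j = (337 + (165 - 169)*(4*5² + 29)) + 237 = (337 - 4*(4*25 + 29)) + 237 = (337 - 4*(100 + 29)) + 237 = (337 - 4*129) + 237 = (337 - 516) + 237 = -179 + 237 = 58)
1/j = 1/58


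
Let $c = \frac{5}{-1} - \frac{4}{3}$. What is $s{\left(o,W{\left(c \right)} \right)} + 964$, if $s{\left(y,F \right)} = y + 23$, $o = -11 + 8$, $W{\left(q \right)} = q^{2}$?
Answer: $984$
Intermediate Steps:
$c = - \frac{19}{3}$ ($c = 5 \left(-1\right) - \frac{4}{3} = -5 - \frac{4}{3} = - \frac{19}{3} \approx -6.3333$)
$o = -3$
$s{\left(y,F \right)} = 23 + y$
$s{\left(o,W{\left(c \right)} \right)} + 964 = \left(23 - 3\right) + 964 = 20 + 964 = 984$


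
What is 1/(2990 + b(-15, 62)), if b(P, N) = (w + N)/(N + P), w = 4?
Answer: 47/140596 ≈ 0.00033429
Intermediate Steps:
b(P, N) = (4 + N)/(N + P)
1/(2990 + b(-15, 62)) = 1/(2990 + (4 + 62)/(62 - 15)) = 1/(2990 + 66/47) = 1/(140596/47) = 47/140596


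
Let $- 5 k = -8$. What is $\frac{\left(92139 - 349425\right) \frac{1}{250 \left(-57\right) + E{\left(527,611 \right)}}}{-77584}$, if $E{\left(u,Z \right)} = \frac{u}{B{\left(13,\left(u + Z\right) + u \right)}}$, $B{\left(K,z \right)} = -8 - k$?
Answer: $- \frac{771858}{3329493115} \approx -0.00023182$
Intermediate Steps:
$k = \frac{8}{5}$ ($k = \left(- \frac{1}{5}\right) \left(-8\right) = \frac{8}{5} \approx 1.6$)
$B{\left(K,z \right)} = - \frac{48}{5}$ ($B{\left(K,z \right)} = -8 - \frac{8}{5} = - \frac{48}{5}$)
$E{\left(u,Z \right)} = - \frac{5 u}{48}$ ($E{\left(u,Z \right)} = \frac{u}{- \frac{48}{5}} = u \left(- \frac{5}{48}\right) = - \frac{5 u}{48}$)
$\frac{\left(92139 - 349425\right) \frac{1}{250 \left(-57\right) + E{\left(527,611 \right)}}}{-77584} = \frac{\left(92139 - 349425\right) \frac{1}{250 \left(-57\right) - \frac{2635}{48}}}{-77584} = - \frac{257286}{-14250 - \frac{2635}{48}} \left(- \frac{1}{77584}\right) = - \frac{257286}{- \frac{686635}{48}} \left(- \frac{1}{77584}\right) = \left(-257286\right) \left(- \frac{48}{686635}\right) \left(- \frac{1}{77584}\right) = \frac{12349728}{686635} \left(- \frac{1}{77584}\right) = - \frac{771858}{3329493115}$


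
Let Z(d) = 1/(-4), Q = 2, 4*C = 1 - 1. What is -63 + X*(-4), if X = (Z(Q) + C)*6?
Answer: -57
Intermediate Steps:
C = 0 (C = (1 - 1)/4 = (¼)*0 = 0)
Z(d) = -¼
X = -3/2 (X = (-¼ + 0)*6 = -¼*6 = -3/2 ≈ -1.5000)
-63 + X*(-4) = -63 - 3/2*(-4) = -63 + 6 = -57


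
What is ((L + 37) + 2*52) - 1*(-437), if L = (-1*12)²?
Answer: 722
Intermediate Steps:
L = 144 (L = (-12)² = 144)
((L + 37) + 2*52) - 1*(-437) = ((144 + 37) + 2*52) - 1*(-437) = (181 + 104) + 437 = 285 + 437 = 722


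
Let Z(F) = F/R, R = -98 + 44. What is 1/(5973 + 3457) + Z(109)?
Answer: -256954/127305 ≈ -2.0184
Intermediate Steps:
R = -54
Z(F) = -F/54 (Z(F) = F/(-54) = F*(-1/54) = -F/54)
1/(5973 + 3457) + Z(109) = 1/(5973 + 3457) - 1/54*109 = 1/9430 - 109/54 = -256954/127305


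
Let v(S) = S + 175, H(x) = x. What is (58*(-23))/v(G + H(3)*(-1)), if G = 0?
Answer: -667/86 ≈ -7.7558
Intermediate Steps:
v(S) = 175 + S
(58*(-23))/v(G + H(3)*(-1)) = (58*(-23))/(175 + (0 + 3*(-1))) = -1334/(175 + (0 - 3)) = -1334/(175 - 3) = -1334/172 = -1334*1/172 = -667/86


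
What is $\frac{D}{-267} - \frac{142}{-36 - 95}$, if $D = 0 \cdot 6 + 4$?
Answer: $\frac{37390}{34977} \approx 1.069$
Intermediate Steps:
$D = 4$ ($D = 0 + 4 = 4$)
$\frac{D}{-267} - \frac{142}{-36 - 95} = \frac{4}{-267} - \frac{142}{-36 - 95} = 4 \left(- \frac{1}{267}\right) - \frac{142}{-131} = - \frac{4}{267} - - \frac{142}{131} = - \frac{4}{267} + \frac{142}{131} = \frac{37390}{34977}$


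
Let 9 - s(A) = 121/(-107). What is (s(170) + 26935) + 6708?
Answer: 3600885/107 ≈ 33653.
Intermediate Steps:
s(A) = 1084/107 (s(A) = 9 - 121/(-107) = 9 - 121*(-1)/107 = 9 - 1*(-121/107) = 9 + 121/107 = 1084/107)
(s(170) + 26935) + 6708 = (1084/107 + 26935) + 6708 = 2883129/107 + 6708 = 3600885/107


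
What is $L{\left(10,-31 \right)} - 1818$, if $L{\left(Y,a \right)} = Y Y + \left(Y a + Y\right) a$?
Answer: $7582$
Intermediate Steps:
$L{\left(Y,a \right)} = Y^{2} + a \left(Y + Y a\right)$ ($L{\left(Y,a \right)} = Y^{2} + \left(Y + Y a\right) a = Y^{2} + a \left(Y + Y a\right)$)
$L{\left(10,-31 \right)} - 1818 = 10 \left(10 - 31 + \left(-31\right)^{2}\right) - 1818 = 10 \left(10 - 31 + 961\right) - 1818 = 10 \cdot 940 - 1818 = 9400 - 1818 = 7582$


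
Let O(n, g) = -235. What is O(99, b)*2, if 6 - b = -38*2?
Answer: -470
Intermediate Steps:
b = 82 (b = 6 - (-38)*2 = 6 - 1*(-76) = 6 + 76 = 82)
O(99, b)*2 = -235*2 = -470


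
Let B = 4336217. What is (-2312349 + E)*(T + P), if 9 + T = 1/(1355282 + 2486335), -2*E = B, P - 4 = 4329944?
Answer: -74527783415737369030/3841617 ≈ -1.9400e+13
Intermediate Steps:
P = 4329948 (P = 4 + 4329944 = 4329948)
E = -4336217/2 (E = -½*4336217 = -4336217/2 ≈ -2.1681e+6)
T = -34574552/3841617 (T = -9 + 1/(1355282 + 2486335) = -9 + 1/3841617 = -34574552/3841617 ≈ -9.0000)
(-2312349 + E)*(T + P) = (-2312349 - 4336217/2)*(-34574552/3841617 + 4329948) = -8960915/2*16633967271364/3841617 = -74527783415737369030/3841617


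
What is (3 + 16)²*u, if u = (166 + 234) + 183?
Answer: 210463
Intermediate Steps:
u = 583 (u = 400 + 183 = 583)
(3 + 16)²*u = (3 + 16)²*583 = 19²*583 = 361*583 = 210463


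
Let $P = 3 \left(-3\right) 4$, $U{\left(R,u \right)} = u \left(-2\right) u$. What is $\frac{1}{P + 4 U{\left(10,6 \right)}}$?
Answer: $- \frac{1}{324} \approx -0.0030864$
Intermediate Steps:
$U{\left(R,u \right)} = - 2 u^{2}$ ($U{\left(R,u \right)} = - 2 u u = - 2 u^{2}$)
$P = -36$ ($P = \left(-9\right) 4 = -36$)
$\frac{1}{P + 4 U{\left(10,6 \right)}} = \frac{1}{-36 + 4 \left(- 2 \cdot 6^{2}\right)} = \frac{1}{-36 + 4 \left(\left(-2\right) 36\right)} = \frac{1}{-36 + 4 \left(-72\right)} = \frac{1}{-36 - 288} = \frac{1}{-324} = - \frac{1}{324}$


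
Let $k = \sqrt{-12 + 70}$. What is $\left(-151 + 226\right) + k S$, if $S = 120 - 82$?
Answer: $75 + 38 \sqrt{58} \approx 364.4$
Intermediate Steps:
$k = \sqrt{58} \approx 7.6158$
$S = 38$ ($S = 120 - 82 = 38$)
$\left(-151 + 226\right) + k S = \left(-151 + 226\right) + \sqrt{58} \cdot 38 = 75 + 38 \sqrt{58}$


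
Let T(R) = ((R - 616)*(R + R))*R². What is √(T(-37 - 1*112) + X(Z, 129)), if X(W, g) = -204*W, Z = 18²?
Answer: 3*√562343986 ≈ 71141.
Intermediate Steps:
Z = 324
T(R) = 2*R³*(-616 + R) (T(R) = ((-616 + R)*(2*R))*R² = (2*R*(-616 + R))*R² = 2*R³*(-616 + R))
√(T(-37 - 1*112) + X(Z, 129)) = √(2*(-37 - 1*112)³*(-616 + (-37 - 1*112)) - 204*324) = √(2*(-37 - 112)³*(-616 + (-37 - 112)) - 66096) = √(2*(-149)³*(-616 - 149) - 66096) = √(2*(-3307949)*(-765) - 66096) = √(5061161970 - 66096) = √5061095874 = 3*√562343986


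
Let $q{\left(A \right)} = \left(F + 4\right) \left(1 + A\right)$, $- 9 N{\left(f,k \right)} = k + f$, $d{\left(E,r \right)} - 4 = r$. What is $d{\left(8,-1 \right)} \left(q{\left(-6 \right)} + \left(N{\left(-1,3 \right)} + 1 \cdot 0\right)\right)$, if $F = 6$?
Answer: $- \frac{452}{3} \approx -150.67$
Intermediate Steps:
$d{\left(E,r \right)} = 4 + r$
$N{\left(f,k \right)} = - \frac{f}{9} - \frac{k}{9}$ ($N{\left(f,k \right)} = - \frac{k + f}{9} = - \frac{f + k}{9} = - \frac{f}{9} - \frac{k}{9}$)
$q{\left(A \right)} = 10 + 10 A$ ($q{\left(A \right)} = \left(6 + 4\right) \left(1 + A\right) = 10 \left(1 + A\right) = 10 + 10 A$)
$d{\left(8,-1 \right)} \left(q{\left(-6 \right)} + \left(N{\left(-1,3 \right)} + 1 \cdot 0\right)\right) = \left(4 - 1\right) \left(\left(10 + 10 \left(-6\right)\right) + \left(\left(\left(- \frac{1}{9}\right) \left(-1\right) - \frac{1}{3}\right) + 1 \cdot 0\right)\right) = 3 \left(\left(10 - 60\right) + \left(\left(\frac{1}{9} - \frac{1}{3}\right) + 0\right)\right) = 3 \left(-50 + \left(- \frac{2}{9} + 0\right)\right) = 3 \left(-50 - \frac{2}{9}\right) = 3 \left(- \frac{452}{9}\right) = - \frac{452}{3}$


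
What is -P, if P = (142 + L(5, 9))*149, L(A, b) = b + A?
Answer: -23244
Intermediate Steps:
L(A, b) = A + b
P = 23244 (P = (142 + (5 + 9))*149 = (142 + 14)*149 = 156*149 = 23244)
-P = -1*23244 = -23244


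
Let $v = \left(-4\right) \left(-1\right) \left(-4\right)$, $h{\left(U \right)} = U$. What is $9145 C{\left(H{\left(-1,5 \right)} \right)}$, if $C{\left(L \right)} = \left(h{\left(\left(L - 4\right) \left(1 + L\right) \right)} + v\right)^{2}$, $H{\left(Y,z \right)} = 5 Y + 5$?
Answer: $3658000$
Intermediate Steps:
$v = -16$ ($v = 4 \left(-4\right) = -16$)
$H{\left(Y,z \right)} = 5 + 5 Y$
$C{\left(L \right)} = \left(-16 + \left(1 + L\right) \left(-4 + L\right)\right)^{2}$ ($C{\left(L \right)} = \left(\left(L - 4\right) \left(1 + L\right) - 16\right)^{2} = \left(\left(-4 + L\right) \left(1 + L\right) - 16\right)^{2} = \left(\left(1 + L\right) \left(-4 + L\right) - 16\right)^{2} = \left(-16 + \left(1 + L\right) \left(-4 + L\right)\right)^{2}$)
$9145 C{\left(H{\left(-1,5 \right)} \right)} = 9145 \left(20 - \left(5 + 5 \left(-1\right)\right)^{2} + 3 \left(5 + 5 \left(-1\right)\right)\right)^{2} = 9145 \left(20 - \left(5 - 5\right)^{2} + 3 \left(5 - 5\right)\right)^{2} = 9145 \left(20 - 0^{2} + 3 \cdot 0\right)^{2} = 9145 \left(20 - 0 + 0\right)^{2} = 9145 \left(20 + 0 + 0\right)^{2} = 9145 \cdot 20^{2} = 9145 \cdot 400 = 3658000$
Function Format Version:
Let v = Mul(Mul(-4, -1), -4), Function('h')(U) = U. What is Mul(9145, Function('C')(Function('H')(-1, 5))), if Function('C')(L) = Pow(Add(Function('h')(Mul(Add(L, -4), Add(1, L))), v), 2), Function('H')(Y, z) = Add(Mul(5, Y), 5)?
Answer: 3658000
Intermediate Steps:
v = -16 (v = Mul(4, -4) = -16)
Function('H')(Y, z) = Add(5, Mul(5, Y))
Function('C')(L) = Pow(Add(-16, Mul(Add(1, L), Add(-4, L))), 2) (Function('C')(L) = Pow(Add(Mul(Add(L, -4), Add(1, L)), -16), 2) = Pow(Add(Mul(Add(-4, L), Add(1, L)), -16), 2) = Pow(Add(Mul(Add(1, L), Add(-4, L)), -16), 2) = Pow(Add(-16, Mul(Add(1, L), Add(-4, L))), 2))
Mul(9145, Function('C')(Function('H')(-1, 5))) = Mul(9145, Pow(Add(20, Mul(-1, Pow(Add(5, Mul(5, -1)), 2)), Mul(3, Add(5, Mul(5, -1)))), 2)) = Mul(9145, Pow(Add(20, Mul(-1, Pow(Add(5, -5), 2)), Mul(3, Add(5, -5))), 2)) = Mul(9145, Pow(Add(20, Mul(-1, Pow(0, 2)), Mul(3, 0)), 2)) = Mul(9145, Pow(Add(20, Mul(-1, 0), 0), 2)) = Mul(9145, Pow(Add(20, 0, 0), 2)) = Mul(9145, Pow(20, 2)) = Mul(9145, 400) = 3658000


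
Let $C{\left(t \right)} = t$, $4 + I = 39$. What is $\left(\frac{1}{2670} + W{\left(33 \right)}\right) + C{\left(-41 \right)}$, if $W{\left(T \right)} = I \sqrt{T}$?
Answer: $- \frac{109469}{2670} + 35 \sqrt{33} \approx 160.06$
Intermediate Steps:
$I = 35$ ($I = -4 + 39 = 35$)
$W{\left(T \right)} = 35 \sqrt{T}$
$\left(\frac{1}{2670} + W{\left(33 \right)}\right) + C{\left(-41 \right)} = \left(\frac{1}{2670} + 35 \sqrt{33}\right) - 41 = - \frac{109469}{2670} + 35 \sqrt{33}$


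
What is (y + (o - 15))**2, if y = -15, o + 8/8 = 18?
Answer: 169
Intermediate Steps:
o = 17 (o = -1 + 18 = 17)
(y + (o - 15))**2 = (-15 + (17 - 15))**2 = (-15 + 2)**2 = (-13)**2 = 169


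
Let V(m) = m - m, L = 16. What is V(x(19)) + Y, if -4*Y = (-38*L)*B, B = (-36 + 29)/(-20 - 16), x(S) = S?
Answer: 266/9 ≈ 29.556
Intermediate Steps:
B = 7/36 (B = -7/(-36) = -7*(-1/36) = 7/36 ≈ 0.19444)
Y = 266/9 (Y = -(-38*16)*7/(4*36) = -(-152)*7/36 = -¼*(-1064/9) = 266/9 ≈ 29.556)
V(m) = 0
V(x(19)) + Y = 0 + 266/9 = 266/9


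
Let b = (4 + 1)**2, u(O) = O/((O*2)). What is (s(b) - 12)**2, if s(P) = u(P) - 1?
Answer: 625/4 ≈ 156.25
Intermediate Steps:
u(O) = 1/2 (u(O) = O/((2*O)) = O*(1/(2*O)) = 1/2)
b = 25 (b = 5**2 = 25)
s(P) = -1/2 (s(P) = 1/2 - 1 = -1/2)
(s(b) - 12)**2 = (-1/2 - 12)**2 = (-25/2)**2 = 625/4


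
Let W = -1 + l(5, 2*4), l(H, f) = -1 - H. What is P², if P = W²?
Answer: 2401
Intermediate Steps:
W = -7 (W = -1 + (-1 - 1*5) = -1 + (-1 - 5) = -1 - 6 = -7)
P = 49 (P = (-7)² = 49)
P² = 49² = 2401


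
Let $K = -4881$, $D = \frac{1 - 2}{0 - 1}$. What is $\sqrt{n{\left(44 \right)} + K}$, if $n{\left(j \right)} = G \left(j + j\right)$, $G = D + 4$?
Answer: $i \sqrt{4441} \approx 66.641 i$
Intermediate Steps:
$D = 1$ ($D = - \frac{1}{-1} = \left(-1\right) \left(-1\right) = 1$)
$G = 5$ ($G = 1 + 4 = 5$)
$n{\left(j \right)} = 10 j$ ($n{\left(j \right)} = 5 \left(j + j\right) = 5 \cdot 2 j = 10 j$)
$\sqrt{n{\left(44 \right)} + K} = \sqrt{10 \cdot 44 - 4881} = \sqrt{440 - 4881} = \sqrt{-4441} = i \sqrt{4441}$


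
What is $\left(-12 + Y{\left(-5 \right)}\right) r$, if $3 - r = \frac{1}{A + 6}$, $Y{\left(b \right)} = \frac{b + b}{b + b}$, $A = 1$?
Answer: $- \frac{220}{7} \approx -31.429$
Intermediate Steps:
$Y{\left(b \right)} = 1$ ($Y{\left(b \right)} = \frac{2 b}{2 b} = 2 b \frac{1}{2 b} = 1$)
$r = \frac{20}{7}$ ($r = 3 - \frac{1}{1 + 6} = 3 - \frac{1}{7} = \frac{20}{7} \approx 2.8571$)
$\left(-12 + Y{\left(-5 \right)}\right) r = \left(-12 + 1\right) \frac{20}{7} = \left(-11\right) \frac{20}{7} = - \frac{220}{7}$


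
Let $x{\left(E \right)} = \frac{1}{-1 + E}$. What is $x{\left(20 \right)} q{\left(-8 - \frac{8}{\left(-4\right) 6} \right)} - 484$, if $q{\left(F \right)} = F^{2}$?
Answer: $- \frac{82235}{171} \approx -480.91$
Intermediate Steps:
$x{\left(20 \right)} q{\left(-8 - \frac{8}{\left(-4\right) 6} \right)} - 484 = \frac{\left(-8 - \frac{8}{\left(-4\right) 6}\right)^{2}}{-1 + 20} - 484 = \frac{\left(-8 - \frac{8}{-24}\right)^{2}}{19} - 484 = \frac{\left(-8 - - \frac{1}{3}\right)^{2}}{19} - 484 = \frac{\left(-8 + \frac{1}{3}\right)^{2}}{19} - 484 = \frac{\left(- \frac{23}{3}\right)^{2}}{19} - 484 = \frac{1}{19} \cdot \frac{529}{9} - 484 = \frac{529}{171} - 484 = - \frac{82235}{171}$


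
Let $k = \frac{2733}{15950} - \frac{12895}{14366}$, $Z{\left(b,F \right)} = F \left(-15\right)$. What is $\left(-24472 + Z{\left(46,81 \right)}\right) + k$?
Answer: $- \frac{133773329838}{5207675} \approx -25688.0$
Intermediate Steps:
$Z{\left(b,F \right)} = - 15 F$
$k = - \frac{3782113}{5207675}$ ($k = 2733 \cdot \frac{1}{15950} - \frac{12895}{14366} = \frac{2733}{15950} - \frac{12895}{14366} = - \frac{3782113}{5207675} \approx -0.72626$)
$\left(-24472 + Z{\left(46,81 \right)}\right) + k = \left(-24472 - 1215\right) - \frac{3782113}{5207675} = -25687 - \frac{3782113}{5207675} = - \frac{133773329838}{5207675}$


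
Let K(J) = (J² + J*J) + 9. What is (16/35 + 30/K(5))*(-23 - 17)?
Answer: -15952/413 ≈ -38.625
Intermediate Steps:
K(J) = 9 + 2*J² (K(J) = (J² + J²) + 9 = 2*J² + 9 = 9 + 2*J²)
(16/35 + 30/K(5))*(-23 - 17) = (16/35 + 30/(9 + 2*5²))*(-23 - 17) = (16*(1/35) + 30/(9 + 2*25))*(-40) = (16/35 + 30/(9 + 50))*(-40) = (16/35 + 30/59)*(-40) = (1994/2065)*(-40) = -15952/413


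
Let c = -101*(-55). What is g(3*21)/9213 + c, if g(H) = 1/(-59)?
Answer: 3019514684/543567 ≈ 5555.0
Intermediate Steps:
g(H) = -1/59
c = 5555
g(3*21)/9213 + c = -1/59/9213 + 5555 = -1/59*1/9213 + 5555 = -1/543567 + 5555 = 3019514684/543567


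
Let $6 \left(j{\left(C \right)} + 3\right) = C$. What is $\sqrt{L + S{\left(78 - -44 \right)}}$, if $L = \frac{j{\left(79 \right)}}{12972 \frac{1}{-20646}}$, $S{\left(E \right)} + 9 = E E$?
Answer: $\frac{3 \sqrt{7717082797}}{2162} \approx 121.9$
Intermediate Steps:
$j{\left(C \right)} = -3 + \frac{C}{6}$
$S{\left(E \right)} = -9 + E^{2}$ ($S{\left(E \right)} = -9 + E E = -9 + E^{2}$)
$L = - \frac{69967}{4324}$ ($L = \frac{-3 + \frac{1}{6} \cdot 79}{12972 \frac{1}{-20646}} = \frac{-3 + \frac{79}{6}}{12972 \left(- \frac{1}{20646}\right)} = \frac{61}{6 \left(- \frac{2162}{3441}\right)} = \frac{61}{6} \left(- \frac{3441}{2162}\right) = - \frac{69967}{4324} \approx -16.181$)
$\sqrt{L + S{\left(78 - -44 \right)}} = \sqrt{- \frac{69967}{4324} - \left(9 - \left(78 - -44\right)^{2}\right)} = \sqrt{- \frac{69967}{4324} - \left(9 - \left(78 + 44\right)^{2}\right)} = \sqrt{- \frac{69967}{4324} - \left(9 - 122^{2}\right)} = \sqrt{- \frac{69967}{4324} + \left(-9 + 14884\right)} = \sqrt{- \frac{69967}{4324} + 14875} = \sqrt{\frac{64249533}{4324}} = \frac{3 \sqrt{7717082797}}{2162}$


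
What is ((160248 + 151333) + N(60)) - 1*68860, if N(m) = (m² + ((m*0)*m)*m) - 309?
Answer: 246012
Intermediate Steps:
N(m) = -309 + m² (N(m) = (m² + (0*m)*m) - 309 = (m² + 0*m) - 309 = (m² + 0) - 309 = m² - 309 = -309 + m²)
((160248 + 151333) + N(60)) - 1*68860 = ((160248 + 151333) + (-309 + 60²)) - 1*68860 = (311581 + (-309 + 3600)) - 68860 = (311581 + 3291) - 68860 = 314872 - 68860 = 246012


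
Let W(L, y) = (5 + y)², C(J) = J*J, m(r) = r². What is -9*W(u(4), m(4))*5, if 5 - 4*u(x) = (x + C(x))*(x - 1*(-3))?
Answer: -19845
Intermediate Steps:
C(J) = J²
u(x) = 5/4 - (3 + x)*(x + x²)/4 (u(x) = 5/4 - (x + x²)*(x - 1*(-3))/4 = 5/4 - (x + x²)*(x + 3)/4 = 5/4 - (x + x²)*(3 + x)/4 = 5/4 - (3 + x)*(x + x²)/4)
-9*W(u(4), m(4))*5 = -9*(5 + 4²)²*5 = -9*(5 + 16)²*5 = -9*21²*5 = -9*441*5 = -3969*5 = -19845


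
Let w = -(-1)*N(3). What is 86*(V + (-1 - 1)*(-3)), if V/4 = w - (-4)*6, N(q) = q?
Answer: 9804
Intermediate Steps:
w = 3 (w = -(-1)*3 = -1*(-3) = 3)
V = 108 (V = 4*(3 - (-4)*6) = 4*(3 - 4*(-6)) = 4*(3 + 24) = 4*27 = 108)
86*(V + (-1 - 1)*(-3)) = 86*(108 + (-1 - 1)*(-3)) = 86*(108 - 2*(-3)) = 86*(108 + 6) = 86*114 = 9804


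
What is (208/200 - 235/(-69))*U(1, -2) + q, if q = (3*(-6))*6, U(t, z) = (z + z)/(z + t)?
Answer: -155624/1725 ≈ -90.217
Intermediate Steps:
U(t, z) = 2*z/(t + z) (U(t, z) = (2*z)/(t + z) = 2*z/(t + z))
q = -108 (q = -18*6 = -108)
(208/200 - 235/(-69))*U(1, -2) + q = (208/200 - 235/(-69))*(2*(-2)/(1 - 2)) - 108 = (208*(1/200) - 235*(-1/69))*(2*(-2)/(-1)) - 108 = (26/25 + 235/69)*(2*(-2)*(-1)) - 108 = (7669/1725)*4 - 108 = 30676/1725 - 108 = -155624/1725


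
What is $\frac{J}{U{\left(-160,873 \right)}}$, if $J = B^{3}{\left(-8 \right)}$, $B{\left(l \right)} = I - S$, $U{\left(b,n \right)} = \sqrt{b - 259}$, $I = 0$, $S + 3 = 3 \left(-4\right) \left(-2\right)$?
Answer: $\frac{9261 i \sqrt{419}}{419} \approx 452.43 i$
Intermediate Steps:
$S = 21$ ($S = -3 + 3 \left(-4\right) \left(-2\right) = -3 - -24 = -3 + 24 = 21$)
$U{\left(b,n \right)} = \sqrt{-259 + b}$
$B{\left(l \right)} = -21$ ($B{\left(l \right)} = 0 - 21 = -21$)
$J = -9261$ ($J = \left(-21\right)^{3} = -9261$)
$\frac{J}{U{\left(-160,873 \right)}} = - \frac{9261}{\sqrt{-259 - 160}} = - \frac{9261}{\sqrt{-419}} = - \frac{9261}{i \sqrt{419}} = - 9261 \left(- \frac{i \sqrt{419}}{419}\right) = \frac{9261 i \sqrt{419}}{419}$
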